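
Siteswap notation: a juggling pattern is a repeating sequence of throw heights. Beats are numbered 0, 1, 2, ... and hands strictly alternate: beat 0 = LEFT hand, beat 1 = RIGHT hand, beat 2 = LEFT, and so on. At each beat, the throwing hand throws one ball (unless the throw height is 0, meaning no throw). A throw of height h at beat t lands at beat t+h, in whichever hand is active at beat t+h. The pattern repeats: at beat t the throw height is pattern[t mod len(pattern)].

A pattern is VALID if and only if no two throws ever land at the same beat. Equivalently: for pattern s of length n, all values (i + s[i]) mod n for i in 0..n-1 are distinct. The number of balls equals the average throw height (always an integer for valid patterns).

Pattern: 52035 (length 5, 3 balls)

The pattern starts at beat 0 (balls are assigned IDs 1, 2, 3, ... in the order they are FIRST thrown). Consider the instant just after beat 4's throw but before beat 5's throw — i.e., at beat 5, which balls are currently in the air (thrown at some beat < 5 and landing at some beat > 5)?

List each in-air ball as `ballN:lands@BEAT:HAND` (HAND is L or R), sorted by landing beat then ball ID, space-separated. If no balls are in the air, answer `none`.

Answer: ball2:lands@6:L ball3:lands@9:R

Derivation:
Beat 0 (L): throw ball1 h=5 -> lands@5:R; in-air after throw: [b1@5:R]
Beat 1 (R): throw ball2 h=2 -> lands@3:R; in-air after throw: [b2@3:R b1@5:R]
Beat 3 (R): throw ball2 h=3 -> lands@6:L; in-air after throw: [b1@5:R b2@6:L]
Beat 4 (L): throw ball3 h=5 -> lands@9:R; in-air after throw: [b1@5:R b2@6:L b3@9:R]
Beat 5 (R): throw ball1 h=5 -> lands@10:L; in-air after throw: [b2@6:L b3@9:R b1@10:L]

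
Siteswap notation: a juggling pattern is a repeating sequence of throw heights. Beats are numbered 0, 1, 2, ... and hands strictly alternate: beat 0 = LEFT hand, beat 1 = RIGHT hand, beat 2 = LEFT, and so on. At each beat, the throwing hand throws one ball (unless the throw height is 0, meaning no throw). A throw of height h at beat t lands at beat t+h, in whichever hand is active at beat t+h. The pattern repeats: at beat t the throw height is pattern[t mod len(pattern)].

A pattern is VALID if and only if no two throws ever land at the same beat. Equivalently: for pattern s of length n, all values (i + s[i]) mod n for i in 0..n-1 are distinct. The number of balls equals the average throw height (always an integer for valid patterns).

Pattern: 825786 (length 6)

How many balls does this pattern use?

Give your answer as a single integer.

Answer: 6

Derivation:
Pattern = [8, 2, 5, 7, 8, 6], length n = 6
  position 0: throw height = 8, running sum = 8
  position 1: throw height = 2, running sum = 10
  position 2: throw height = 5, running sum = 15
  position 3: throw height = 7, running sum = 22
  position 4: throw height = 8, running sum = 30
  position 5: throw height = 6, running sum = 36
Total sum = 36; balls = sum / n = 36 / 6 = 6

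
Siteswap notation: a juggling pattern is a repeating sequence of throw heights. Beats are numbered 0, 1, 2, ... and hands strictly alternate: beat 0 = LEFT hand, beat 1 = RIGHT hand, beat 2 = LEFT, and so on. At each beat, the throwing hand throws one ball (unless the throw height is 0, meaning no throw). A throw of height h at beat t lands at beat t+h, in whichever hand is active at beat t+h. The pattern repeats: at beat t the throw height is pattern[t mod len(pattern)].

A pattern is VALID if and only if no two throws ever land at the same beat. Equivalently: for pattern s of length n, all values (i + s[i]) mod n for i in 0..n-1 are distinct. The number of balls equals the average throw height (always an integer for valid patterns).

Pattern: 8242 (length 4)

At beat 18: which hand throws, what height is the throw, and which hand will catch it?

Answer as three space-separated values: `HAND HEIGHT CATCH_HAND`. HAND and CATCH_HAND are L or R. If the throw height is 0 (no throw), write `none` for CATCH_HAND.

Beat 18: 18 mod 2 = 0, so hand = L
Throw height = pattern[18 mod 4] = pattern[2] = 4
Lands at beat 18+4=22, 22 mod 2 = 0, so catch hand = L

Answer: L 4 L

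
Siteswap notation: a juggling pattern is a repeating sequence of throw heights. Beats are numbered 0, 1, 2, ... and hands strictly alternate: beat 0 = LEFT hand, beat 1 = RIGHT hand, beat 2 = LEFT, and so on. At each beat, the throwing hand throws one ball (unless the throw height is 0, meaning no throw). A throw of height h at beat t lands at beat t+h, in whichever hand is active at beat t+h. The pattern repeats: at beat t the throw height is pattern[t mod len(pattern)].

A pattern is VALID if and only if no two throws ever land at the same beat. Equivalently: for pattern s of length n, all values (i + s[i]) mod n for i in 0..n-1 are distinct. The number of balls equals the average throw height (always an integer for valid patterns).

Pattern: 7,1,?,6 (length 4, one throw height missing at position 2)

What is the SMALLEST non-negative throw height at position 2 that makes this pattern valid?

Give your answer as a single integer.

i=0: (0 + 7) mod 4 = 3
i=1: (1 + 1) mod 4 = 2
i=2: s[i]=? (unknown)
i=3: (3 + 6) mod 4 = 1
Known residues: [1, 2, 3]; need a permutation of 0..3, so missing residue r = 0
Need (2 + s) mod 4 = 0; smallest s = (0 - 2) mod 4 = 2

Answer: 2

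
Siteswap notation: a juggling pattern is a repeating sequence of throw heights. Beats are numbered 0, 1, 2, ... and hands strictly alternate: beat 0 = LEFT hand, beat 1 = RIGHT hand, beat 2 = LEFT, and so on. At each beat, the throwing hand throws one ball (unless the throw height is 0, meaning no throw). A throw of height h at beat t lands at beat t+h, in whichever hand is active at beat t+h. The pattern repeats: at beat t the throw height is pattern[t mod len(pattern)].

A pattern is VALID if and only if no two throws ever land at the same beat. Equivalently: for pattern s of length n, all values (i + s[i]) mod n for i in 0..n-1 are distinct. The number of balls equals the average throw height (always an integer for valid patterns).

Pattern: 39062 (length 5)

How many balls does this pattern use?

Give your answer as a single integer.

Answer: 4

Derivation:
Pattern = [3, 9, 0, 6, 2], length n = 5
  position 0: throw height = 3, running sum = 3
  position 1: throw height = 9, running sum = 12
  position 2: throw height = 0, running sum = 12
  position 3: throw height = 6, running sum = 18
  position 4: throw height = 2, running sum = 20
Total sum = 20; balls = sum / n = 20 / 5 = 4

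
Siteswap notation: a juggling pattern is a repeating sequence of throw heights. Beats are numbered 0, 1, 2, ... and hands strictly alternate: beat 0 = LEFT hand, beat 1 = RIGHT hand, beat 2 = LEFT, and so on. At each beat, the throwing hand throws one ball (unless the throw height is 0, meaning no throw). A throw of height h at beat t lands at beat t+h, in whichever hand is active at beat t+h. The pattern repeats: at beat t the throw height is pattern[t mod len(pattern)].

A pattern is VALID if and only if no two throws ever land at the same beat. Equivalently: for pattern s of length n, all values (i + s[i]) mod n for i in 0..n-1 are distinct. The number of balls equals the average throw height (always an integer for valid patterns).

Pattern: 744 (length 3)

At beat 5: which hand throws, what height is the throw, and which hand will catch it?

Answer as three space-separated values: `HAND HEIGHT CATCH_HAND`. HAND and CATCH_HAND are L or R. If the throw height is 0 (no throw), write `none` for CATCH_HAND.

Answer: R 4 R

Derivation:
Beat 5: 5 mod 2 = 1, so hand = R
Throw height = pattern[5 mod 3] = pattern[2] = 4
Lands at beat 5+4=9, 9 mod 2 = 1, so catch hand = R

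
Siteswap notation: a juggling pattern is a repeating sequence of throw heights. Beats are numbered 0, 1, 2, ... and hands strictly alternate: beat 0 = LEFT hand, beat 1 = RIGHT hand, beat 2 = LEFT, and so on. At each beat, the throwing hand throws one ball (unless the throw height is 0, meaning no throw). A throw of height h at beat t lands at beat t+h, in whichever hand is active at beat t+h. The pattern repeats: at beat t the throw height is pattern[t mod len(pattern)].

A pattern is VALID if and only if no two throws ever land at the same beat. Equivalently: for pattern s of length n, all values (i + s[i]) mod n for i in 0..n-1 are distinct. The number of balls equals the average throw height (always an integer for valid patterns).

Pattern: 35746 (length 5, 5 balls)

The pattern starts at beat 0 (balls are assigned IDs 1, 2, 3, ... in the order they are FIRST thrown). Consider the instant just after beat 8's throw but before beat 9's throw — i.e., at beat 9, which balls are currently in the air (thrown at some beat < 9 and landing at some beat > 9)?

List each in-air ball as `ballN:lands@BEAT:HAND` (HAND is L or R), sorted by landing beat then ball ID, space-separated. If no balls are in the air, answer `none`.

Beat 0 (L): throw ball1 h=3 -> lands@3:R; in-air after throw: [b1@3:R]
Beat 1 (R): throw ball2 h=5 -> lands@6:L; in-air after throw: [b1@3:R b2@6:L]
Beat 2 (L): throw ball3 h=7 -> lands@9:R; in-air after throw: [b1@3:R b2@6:L b3@9:R]
Beat 3 (R): throw ball1 h=4 -> lands@7:R; in-air after throw: [b2@6:L b1@7:R b3@9:R]
Beat 4 (L): throw ball4 h=6 -> lands@10:L; in-air after throw: [b2@6:L b1@7:R b3@9:R b4@10:L]
Beat 5 (R): throw ball5 h=3 -> lands@8:L; in-air after throw: [b2@6:L b1@7:R b5@8:L b3@9:R b4@10:L]
Beat 6 (L): throw ball2 h=5 -> lands@11:R; in-air after throw: [b1@7:R b5@8:L b3@9:R b4@10:L b2@11:R]
Beat 7 (R): throw ball1 h=7 -> lands@14:L; in-air after throw: [b5@8:L b3@9:R b4@10:L b2@11:R b1@14:L]
Beat 8 (L): throw ball5 h=4 -> lands@12:L; in-air after throw: [b3@9:R b4@10:L b2@11:R b5@12:L b1@14:L]
Beat 9 (R): throw ball3 h=6 -> lands@15:R; in-air after throw: [b4@10:L b2@11:R b5@12:L b1@14:L b3@15:R]

Answer: ball4:lands@10:L ball2:lands@11:R ball5:lands@12:L ball1:lands@14:L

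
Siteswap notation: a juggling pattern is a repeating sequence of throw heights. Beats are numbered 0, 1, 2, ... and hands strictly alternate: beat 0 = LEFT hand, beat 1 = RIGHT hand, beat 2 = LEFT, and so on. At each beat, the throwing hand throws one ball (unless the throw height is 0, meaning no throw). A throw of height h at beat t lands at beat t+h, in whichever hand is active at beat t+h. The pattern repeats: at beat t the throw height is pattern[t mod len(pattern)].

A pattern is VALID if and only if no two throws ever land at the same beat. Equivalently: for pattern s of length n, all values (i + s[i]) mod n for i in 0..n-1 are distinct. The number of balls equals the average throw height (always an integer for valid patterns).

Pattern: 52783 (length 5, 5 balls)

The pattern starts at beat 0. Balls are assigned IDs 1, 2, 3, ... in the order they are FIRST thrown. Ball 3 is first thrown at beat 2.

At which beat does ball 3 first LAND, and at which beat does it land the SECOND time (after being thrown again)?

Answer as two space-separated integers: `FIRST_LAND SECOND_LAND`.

Beat 0 (L): throw ball1 h=5 -> lands@5:R; in-air after throw: [b1@5:R]
Beat 1 (R): throw ball2 h=2 -> lands@3:R; in-air after throw: [b2@3:R b1@5:R]
Beat 2 (L): throw ball3 h=7 -> lands@9:R; in-air after throw: [b2@3:R b1@5:R b3@9:R]
Beat 3 (R): throw ball2 h=8 -> lands@11:R; in-air after throw: [b1@5:R b3@9:R b2@11:R]
Beat 4 (L): throw ball4 h=3 -> lands@7:R; in-air after throw: [b1@5:R b4@7:R b3@9:R b2@11:R]
Beat 5 (R): throw ball1 h=5 -> lands@10:L; in-air after throw: [b4@7:R b3@9:R b1@10:L b2@11:R]
Beat 6 (L): throw ball5 h=2 -> lands@8:L; in-air after throw: [b4@7:R b5@8:L b3@9:R b1@10:L b2@11:R]
Beat 7 (R): throw ball4 h=7 -> lands@14:L; in-air after throw: [b5@8:L b3@9:R b1@10:L b2@11:R b4@14:L]
Beat 8 (L): throw ball5 h=8 -> lands@16:L; in-air after throw: [b3@9:R b1@10:L b2@11:R b4@14:L b5@16:L]
Beat 9 (R): throw ball3 h=3 -> lands@12:L; in-air after throw: [b1@10:L b2@11:R b3@12:L b4@14:L b5@16:L]
Beat 10 (L): throw ball1 h=5 -> lands@15:R; in-air after throw: [b2@11:R b3@12:L b4@14:L b1@15:R b5@16:L]
Beat 11 (R): throw ball2 h=2 -> lands@13:R; in-air after throw: [b3@12:L b2@13:R b4@14:L b1@15:R b5@16:L]
Beat 12 (L): throw ball3 h=7 -> lands@19:R; in-air after throw: [b2@13:R b4@14:L b1@15:R b5@16:L b3@19:R]
Ball 3: thrown@2 h=7 -> first land @9; rethrown@9 h=3 -> second land @12

Answer: 9 12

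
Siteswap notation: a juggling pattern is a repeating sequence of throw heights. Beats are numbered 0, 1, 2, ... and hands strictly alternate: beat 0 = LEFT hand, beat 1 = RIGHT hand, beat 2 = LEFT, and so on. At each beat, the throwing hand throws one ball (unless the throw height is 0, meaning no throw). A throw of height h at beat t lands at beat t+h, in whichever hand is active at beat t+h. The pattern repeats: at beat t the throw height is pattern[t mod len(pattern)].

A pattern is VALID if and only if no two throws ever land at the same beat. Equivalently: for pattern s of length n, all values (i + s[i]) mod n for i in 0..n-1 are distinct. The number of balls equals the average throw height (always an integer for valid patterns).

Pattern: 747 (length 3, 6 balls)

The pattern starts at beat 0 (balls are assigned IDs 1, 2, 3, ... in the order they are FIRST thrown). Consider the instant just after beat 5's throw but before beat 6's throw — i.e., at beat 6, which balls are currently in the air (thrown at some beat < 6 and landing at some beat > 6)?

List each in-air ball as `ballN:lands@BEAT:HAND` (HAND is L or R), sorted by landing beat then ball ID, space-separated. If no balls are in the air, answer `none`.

Answer: ball1:lands@7:R ball5:lands@8:L ball3:lands@9:R ball4:lands@10:L ball2:lands@12:L

Derivation:
Beat 0 (L): throw ball1 h=7 -> lands@7:R; in-air after throw: [b1@7:R]
Beat 1 (R): throw ball2 h=4 -> lands@5:R; in-air after throw: [b2@5:R b1@7:R]
Beat 2 (L): throw ball3 h=7 -> lands@9:R; in-air after throw: [b2@5:R b1@7:R b3@9:R]
Beat 3 (R): throw ball4 h=7 -> lands@10:L; in-air after throw: [b2@5:R b1@7:R b3@9:R b4@10:L]
Beat 4 (L): throw ball5 h=4 -> lands@8:L; in-air after throw: [b2@5:R b1@7:R b5@8:L b3@9:R b4@10:L]
Beat 5 (R): throw ball2 h=7 -> lands@12:L; in-air after throw: [b1@7:R b5@8:L b3@9:R b4@10:L b2@12:L]
Beat 6 (L): throw ball6 h=7 -> lands@13:R; in-air after throw: [b1@7:R b5@8:L b3@9:R b4@10:L b2@12:L b6@13:R]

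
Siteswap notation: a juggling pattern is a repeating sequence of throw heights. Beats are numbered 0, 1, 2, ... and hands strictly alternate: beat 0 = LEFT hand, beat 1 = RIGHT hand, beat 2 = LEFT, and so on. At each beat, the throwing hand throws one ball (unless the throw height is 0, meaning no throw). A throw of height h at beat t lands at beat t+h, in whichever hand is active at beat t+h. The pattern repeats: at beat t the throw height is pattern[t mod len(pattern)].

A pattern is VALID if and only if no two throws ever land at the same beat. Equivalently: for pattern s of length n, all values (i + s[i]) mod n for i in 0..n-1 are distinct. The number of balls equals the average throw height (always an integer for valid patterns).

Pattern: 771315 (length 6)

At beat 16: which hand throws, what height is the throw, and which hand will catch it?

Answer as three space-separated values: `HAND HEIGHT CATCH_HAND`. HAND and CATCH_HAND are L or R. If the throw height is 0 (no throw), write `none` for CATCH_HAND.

Beat 16: 16 mod 2 = 0, so hand = L
Throw height = pattern[16 mod 6] = pattern[4] = 1
Lands at beat 16+1=17, 17 mod 2 = 1, so catch hand = R

Answer: L 1 R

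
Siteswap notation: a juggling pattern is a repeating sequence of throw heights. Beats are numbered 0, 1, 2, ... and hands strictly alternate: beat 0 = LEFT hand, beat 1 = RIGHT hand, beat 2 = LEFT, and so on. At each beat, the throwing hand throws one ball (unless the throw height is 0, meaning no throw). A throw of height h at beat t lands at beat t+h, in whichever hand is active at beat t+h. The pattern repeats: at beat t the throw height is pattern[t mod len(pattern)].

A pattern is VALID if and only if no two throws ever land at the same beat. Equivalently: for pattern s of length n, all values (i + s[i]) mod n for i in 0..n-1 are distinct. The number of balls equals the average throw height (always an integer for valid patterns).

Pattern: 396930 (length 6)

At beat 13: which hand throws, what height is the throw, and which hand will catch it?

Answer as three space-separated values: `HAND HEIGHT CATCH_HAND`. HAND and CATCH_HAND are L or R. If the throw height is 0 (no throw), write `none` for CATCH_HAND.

Answer: R 9 L

Derivation:
Beat 13: 13 mod 2 = 1, so hand = R
Throw height = pattern[13 mod 6] = pattern[1] = 9
Lands at beat 13+9=22, 22 mod 2 = 0, so catch hand = L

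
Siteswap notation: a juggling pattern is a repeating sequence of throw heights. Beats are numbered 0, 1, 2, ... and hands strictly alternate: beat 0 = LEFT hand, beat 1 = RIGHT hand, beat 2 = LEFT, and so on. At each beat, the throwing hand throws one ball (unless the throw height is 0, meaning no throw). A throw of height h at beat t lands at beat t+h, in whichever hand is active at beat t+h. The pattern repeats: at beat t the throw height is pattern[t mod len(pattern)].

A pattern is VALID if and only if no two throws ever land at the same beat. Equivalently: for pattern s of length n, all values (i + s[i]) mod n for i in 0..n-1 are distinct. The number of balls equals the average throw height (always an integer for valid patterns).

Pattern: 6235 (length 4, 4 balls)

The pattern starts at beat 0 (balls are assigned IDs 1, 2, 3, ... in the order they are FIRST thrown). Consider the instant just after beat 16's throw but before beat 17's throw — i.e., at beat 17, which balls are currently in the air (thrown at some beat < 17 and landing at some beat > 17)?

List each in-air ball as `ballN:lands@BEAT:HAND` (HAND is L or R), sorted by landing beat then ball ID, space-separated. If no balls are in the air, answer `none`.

Answer: ball3:lands@18:L ball4:lands@20:L ball1:lands@22:L

Derivation:
Beat 0 (L): throw ball1 h=6 -> lands@6:L; in-air after throw: [b1@6:L]
Beat 1 (R): throw ball2 h=2 -> lands@3:R; in-air after throw: [b2@3:R b1@6:L]
Beat 2 (L): throw ball3 h=3 -> lands@5:R; in-air after throw: [b2@3:R b3@5:R b1@6:L]
Beat 3 (R): throw ball2 h=5 -> lands@8:L; in-air after throw: [b3@5:R b1@6:L b2@8:L]
Beat 4 (L): throw ball4 h=6 -> lands@10:L; in-air after throw: [b3@5:R b1@6:L b2@8:L b4@10:L]
Beat 5 (R): throw ball3 h=2 -> lands@7:R; in-air after throw: [b1@6:L b3@7:R b2@8:L b4@10:L]
Beat 6 (L): throw ball1 h=3 -> lands@9:R; in-air after throw: [b3@7:R b2@8:L b1@9:R b4@10:L]
Beat 7 (R): throw ball3 h=5 -> lands@12:L; in-air after throw: [b2@8:L b1@9:R b4@10:L b3@12:L]
Beat 8 (L): throw ball2 h=6 -> lands@14:L; in-air after throw: [b1@9:R b4@10:L b3@12:L b2@14:L]
Beat 9 (R): throw ball1 h=2 -> lands@11:R; in-air after throw: [b4@10:L b1@11:R b3@12:L b2@14:L]
Beat 10 (L): throw ball4 h=3 -> lands@13:R; in-air after throw: [b1@11:R b3@12:L b4@13:R b2@14:L]
Beat 11 (R): throw ball1 h=5 -> lands@16:L; in-air after throw: [b3@12:L b4@13:R b2@14:L b1@16:L]
Beat 12 (L): throw ball3 h=6 -> lands@18:L; in-air after throw: [b4@13:R b2@14:L b1@16:L b3@18:L]
Beat 13 (R): throw ball4 h=2 -> lands@15:R; in-air after throw: [b2@14:L b4@15:R b1@16:L b3@18:L]
Beat 14 (L): throw ball2 h=3 -> lands@17:R; in-air after throw: [b4@15:R b1@16:L b2@17:R b3@18:L]
Beat 15 (R): throw ball4 h=5 -> lands@20:L; in-air after throw: [b1@16:L b2@17:R b3@18:L b4@20:L]
Beat 16 (L): throw ball1 h=6 -> lands@22:L; in-air after throw: [b2@17:R b3@18:L b4@20:L b1@22:L]
Beat 17 (R): throw ball2 h=2 -> lands@19:R; in-air after throw: [b3@18:L b2@19:R b4@20:L b1@22:L]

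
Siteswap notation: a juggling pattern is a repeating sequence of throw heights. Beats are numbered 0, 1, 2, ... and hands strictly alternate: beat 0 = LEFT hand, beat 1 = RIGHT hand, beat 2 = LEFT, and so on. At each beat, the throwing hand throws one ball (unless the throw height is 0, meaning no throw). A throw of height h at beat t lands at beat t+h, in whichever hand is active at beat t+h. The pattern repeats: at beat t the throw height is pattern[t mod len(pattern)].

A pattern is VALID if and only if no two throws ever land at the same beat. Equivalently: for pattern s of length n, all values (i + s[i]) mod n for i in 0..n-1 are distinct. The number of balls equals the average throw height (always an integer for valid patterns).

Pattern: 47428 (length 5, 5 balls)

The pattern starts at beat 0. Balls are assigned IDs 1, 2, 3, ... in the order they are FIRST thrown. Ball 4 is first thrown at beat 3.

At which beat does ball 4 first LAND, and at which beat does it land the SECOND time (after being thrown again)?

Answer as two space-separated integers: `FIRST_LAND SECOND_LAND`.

Answer: 5 9

Derivation:
Beat 0 (L): throw ball1 h=4 -> lands@4:L; in-air after throw: [b1@4:L]
Beat 1 (R): throw ball2 h=7 -> lands@8:L; in-air after throw: [b1@4:L b2@8:L]
Beat 2 (L): throw ball3 h=4 -> lands@6:L; in-air after throw: [b1@4:L b3@6:L b2@8:L]
Beat 3 (R): throw ball4 h=2 -> lands@5:R; in-air after throw: [b1@4:L b4@5:R b3@6:L b2@8:L]
Beat 4 (L): throw ball1 h=8 -> lands@12:L; in-air after throw: [b4@5:R b3@6:L b2@8:L b1@12:L]
Beat 5 (R): throw ball4 h=4 -> lands@9:R; in-air after throw: [b3@6:L b2@8:L b4@9:R b1@12:L]
Beat 6 (L): throw ball3 h=7 -> lands@13:R; in-air after throw: [b2@8:L b4@9:R b1@12:L b3@13:R]
Beat 7 (R): throw ball5 h=4 -> lands@11:R; in-air after throw: [b2@8:L b4@9:R b5@11:R b1@12:L b3@13:R]
Beat 8 (L): throw ball2 h=2 -> lands@10:L; in-air after throw: [b4@9:R b2@10:L b5@11:R b1@12:L b3@13:R]
Beat 9 (R): throw ball4 h=8 -> lands@17:R; in-air after throw: [b2@10:L b5@11:R b1@12:L b3@13:R b4@17:R]
Ball 4: thrown@3 h=2 -> first land @5; rethrown@5 h=4 -> second land @9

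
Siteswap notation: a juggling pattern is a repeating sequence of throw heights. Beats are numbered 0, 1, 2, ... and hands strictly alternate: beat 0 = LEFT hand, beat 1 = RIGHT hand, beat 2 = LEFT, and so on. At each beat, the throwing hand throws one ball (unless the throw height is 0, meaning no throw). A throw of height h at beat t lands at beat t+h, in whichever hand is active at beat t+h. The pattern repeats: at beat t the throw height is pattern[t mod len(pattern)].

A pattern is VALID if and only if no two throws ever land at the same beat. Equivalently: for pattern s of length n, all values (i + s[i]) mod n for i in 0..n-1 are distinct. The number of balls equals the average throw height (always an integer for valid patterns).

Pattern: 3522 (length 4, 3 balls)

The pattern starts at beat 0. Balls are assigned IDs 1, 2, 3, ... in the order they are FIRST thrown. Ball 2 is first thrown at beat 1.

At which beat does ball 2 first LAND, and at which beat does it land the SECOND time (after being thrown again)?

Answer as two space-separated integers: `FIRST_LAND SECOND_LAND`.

Beat 0 (L): throw ball1 h=3 -> lands@3:R; in-air after throw: [b1@3:R]
Beat 1 (R): throw ball2 h=5 -> lands@6:L; in-air after throw: [b1@3:R b2@6:L]
Beat 2 (L): throw ball3 h=2 -> lands@4:L; in-air after throw: [b1@3:R b3@4:L b2@6:L]
Beat 3 (R): throw ball1 h=2 -> lands@5:R; in-air after throw: [b3@4:L b1@5:R b2@6:L]
Beat 4 (L): throw ball3 h=3 -> lands@7:R; in-air after throw: [b1@5:R b2@6:L b3@7:R]
Beat 5 (R): throw ball1 h=5 -> lands@10:L; in-air after throw: [b2@6:L b3@7:R b1@10:L]
Beat 6 (L): throw ball2 h=2 -> lands@8:L; in-air after throw: [b3@7:R b2@8:L b1@10:L]
Beat 7 (R): throw ball3 h=2 -> lands@9:R; in-air after throw: [b2@8:L b3@9:R b1@10:L]
Beat 8 (L): throw ball2 h=3 -> lands@11:R; in-air after throw: [b3@9:R b1@10:L b2@11:R]
Ball 2: thrown@1 h=5 -> first land @6; rethrown@6 h=2 -> second land @8

Answer: 6 8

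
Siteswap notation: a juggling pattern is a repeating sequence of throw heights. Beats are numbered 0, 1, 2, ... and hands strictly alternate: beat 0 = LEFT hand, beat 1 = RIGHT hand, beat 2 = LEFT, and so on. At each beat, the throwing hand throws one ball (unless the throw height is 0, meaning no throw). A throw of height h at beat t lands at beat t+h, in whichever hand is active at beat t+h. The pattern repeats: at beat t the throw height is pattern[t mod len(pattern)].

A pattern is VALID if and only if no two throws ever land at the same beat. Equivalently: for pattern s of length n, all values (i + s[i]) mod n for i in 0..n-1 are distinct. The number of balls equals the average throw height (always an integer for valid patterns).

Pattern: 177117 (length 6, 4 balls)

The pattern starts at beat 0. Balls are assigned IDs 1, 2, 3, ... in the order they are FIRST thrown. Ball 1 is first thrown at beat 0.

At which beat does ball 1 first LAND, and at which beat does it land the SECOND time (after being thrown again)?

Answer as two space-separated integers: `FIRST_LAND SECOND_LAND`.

Beat 0 (L): throw ball1 h=1 -> lands@1:R; in-air after throw: [b1@1:R]
Beat 1 (R): throw ball1 h=7 -> lands@8:L; in-air after throw: [b1@8:L]
Beat 2 (L): throw ball2 h=7 -> lands@9:R; in-air after throw: [b1@8:L b2@9:R]
Beat 3 (R): throw ball3 h=1 -> lands@4:L; in-air after throw: [b3@4:L b1@8:L b2@9:R]
Beat 4 (L): throw ball3 h=1 -> lands@5:R; in-air after throw: [b3@5:R b1@8:L b2@9:R]
Beat 5 (R): throw ball3 h=7 -> lands@12:L; in-air after throw: [b1@8:L b2@9:R b3@12:L]
Beat 6 (L): throw ball4 h=1 -> lands@7:R; in-air after throw: [b4@7:R b1@8:L b2@9:R b3@12:L]
Beat 7 (R): throw ball4 h=7 -> lands@14:L; in-air after throw: [b1@8:L b2@9:R b3@12:L b4@14:L]
Beat 8 (L): throw ball1 h=7 -> lands@15:R; in-air after throw: [b2@9:R b3@12:L b4@14:L b1@15:R]
Ball 1: thrown@0 h=1 -> first land @1; rethrown@1 h=7 -> second land @8

Answer: 1 8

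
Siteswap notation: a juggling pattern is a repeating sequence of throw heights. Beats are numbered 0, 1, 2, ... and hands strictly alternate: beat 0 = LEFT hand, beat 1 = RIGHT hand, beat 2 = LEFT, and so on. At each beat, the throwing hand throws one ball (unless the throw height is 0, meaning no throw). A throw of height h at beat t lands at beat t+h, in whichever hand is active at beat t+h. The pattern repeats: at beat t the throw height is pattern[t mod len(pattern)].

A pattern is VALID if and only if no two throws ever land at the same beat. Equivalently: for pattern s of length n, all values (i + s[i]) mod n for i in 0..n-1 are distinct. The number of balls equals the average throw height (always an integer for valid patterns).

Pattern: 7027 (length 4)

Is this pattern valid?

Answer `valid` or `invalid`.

i=0: (i + s[i]) mod n = (0 + 7) mod 4 = 3
i=1: (i + s[i]) mod n = (1 + 0) mod 4 = 1
i=2: (i + s[i]) mod n = (2 + 2) mod 4 = 0
i=3: (i + s[i]) mod n = (3 + 7) mod 4 = 2
Residues: [3, 1, 0, 2], distinct: True

Answer: valid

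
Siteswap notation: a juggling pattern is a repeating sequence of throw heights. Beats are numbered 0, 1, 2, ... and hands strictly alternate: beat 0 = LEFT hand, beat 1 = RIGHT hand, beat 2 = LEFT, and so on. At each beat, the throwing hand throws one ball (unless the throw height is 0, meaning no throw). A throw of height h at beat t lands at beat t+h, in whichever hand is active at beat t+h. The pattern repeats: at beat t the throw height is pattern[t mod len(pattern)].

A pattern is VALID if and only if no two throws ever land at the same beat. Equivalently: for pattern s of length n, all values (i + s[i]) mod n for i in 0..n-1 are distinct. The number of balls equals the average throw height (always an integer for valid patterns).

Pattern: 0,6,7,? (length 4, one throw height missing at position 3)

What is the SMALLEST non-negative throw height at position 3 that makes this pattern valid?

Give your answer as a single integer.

Answer: 3

Derivation:
i=0: (0 + 0) mod 4 = 0
i=1: (1 + 6) mod 4 = 3
i=2: (2 + 7) mod 4 = 1
i=3: s[i]=? (unknown)
Known residues: [0, 1, 3]; need a permutation of 0..3, so missing residue r = 2
Need (3 + s) mod 4 = 2; smallest s = (2 - 3) mod 4 = 3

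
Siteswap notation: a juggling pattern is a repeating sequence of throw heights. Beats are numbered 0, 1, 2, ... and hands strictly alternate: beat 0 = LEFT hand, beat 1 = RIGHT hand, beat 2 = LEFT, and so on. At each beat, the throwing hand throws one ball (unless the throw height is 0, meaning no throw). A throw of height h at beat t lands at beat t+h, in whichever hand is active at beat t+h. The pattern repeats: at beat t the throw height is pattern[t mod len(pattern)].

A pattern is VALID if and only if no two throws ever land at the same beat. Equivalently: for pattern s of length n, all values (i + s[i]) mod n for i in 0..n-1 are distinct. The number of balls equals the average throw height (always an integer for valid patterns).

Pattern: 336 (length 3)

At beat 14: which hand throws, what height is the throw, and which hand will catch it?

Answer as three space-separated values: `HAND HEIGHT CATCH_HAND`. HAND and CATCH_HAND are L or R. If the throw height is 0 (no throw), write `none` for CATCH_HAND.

Beat 14: 14 mod 2 = 0, so hand = L
Throw height = pattern[14 mod 3] = pattern[2] = 6
Lands at beat 14+6=20, 20 mod 2 = 0, so catch hand = L

Answer: L 6 L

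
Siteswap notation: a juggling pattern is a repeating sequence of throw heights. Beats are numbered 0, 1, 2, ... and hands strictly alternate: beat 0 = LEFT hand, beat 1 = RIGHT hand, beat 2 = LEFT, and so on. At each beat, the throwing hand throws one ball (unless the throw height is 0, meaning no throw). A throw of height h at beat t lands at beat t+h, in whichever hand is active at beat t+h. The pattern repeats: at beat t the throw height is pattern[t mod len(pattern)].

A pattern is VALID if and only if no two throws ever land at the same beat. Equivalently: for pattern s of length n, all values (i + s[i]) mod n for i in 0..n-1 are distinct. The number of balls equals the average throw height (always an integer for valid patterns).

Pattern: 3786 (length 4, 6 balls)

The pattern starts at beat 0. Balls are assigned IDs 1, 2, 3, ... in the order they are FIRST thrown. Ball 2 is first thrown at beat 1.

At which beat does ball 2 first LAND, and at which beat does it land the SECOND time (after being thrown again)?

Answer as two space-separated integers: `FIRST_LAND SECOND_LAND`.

Answer: 8 11

Derivation:
Beat 0 (L): throw ball1 h=3 -> lands@3:R; in-air after throw: [b1@3:R]
Beat 1 (R): throw ball2 h=7 -> lands@8:L; in-air after throw: [b1@3:R b2@8:L]
Beat 2 (L): throw ball3 h=8 -> lands@10:L; in-air after throw: [b1@3:R b2@8:L b3@10:L]
Beat 3 (R): throw ball1 h=6 -> lands@9:R; in-air after throw: [b2@8:L b1@9:R b3@10:L]
Beat 4 (L): throw ball4 h=3 -> lands@7:R; in-air after throw: [b4@7:R b2@8:L b1@9:R b3@10:L]
Beat 5 (R): throw ball5 h=7 -> lands@12:L; in-air after throw: [b4@7:R b2@8:L b1@9:R b3@10:L b5@12:L]
Beat 6 (L): throw ball6 h=8 -> lands@14:L; in-air after throw: [b4@7:R b2@8:L b1@9:R b3@10:L b5@12:L b6@14:L]
Beat 7 (R): throw ball4 h=6 -> lands@13:R; in-air after throw: [b2@8:L b1@9:R b3@10:L b5@12:L b4@13:R b6@14:L]
Beat 8 (L): throw ball2 h=3 -> lands@11:R; in-air after throw: [b1@9:R b3@10:L b2@11:R b5@12:L b4@13:R b6@14:L]
Beat 9 (R): throw ball1 h=7 -> lands@16:L; in-air after throw: [b3@10:L b2@11:R b5@12:L b4@13:R b6@14:L b1@16:L]
Beat 10 (L): throw ball3 h=8 -> lands@18:L; in-air after throw: [b2@11:R b5@12:L b4@13:R b6@14:L b1@16:L b3@18:L]
Beat 11 (R): throw ball2 h=6 -> lands@17:R; in-air after throw: [b5@12:L b4@13:R b6@14:L b1@16:L b2@17:R b3@18:L]
Ball 2: thrown@1 h=7 -> first land @8; rethrown@8 h=3 -> second land @11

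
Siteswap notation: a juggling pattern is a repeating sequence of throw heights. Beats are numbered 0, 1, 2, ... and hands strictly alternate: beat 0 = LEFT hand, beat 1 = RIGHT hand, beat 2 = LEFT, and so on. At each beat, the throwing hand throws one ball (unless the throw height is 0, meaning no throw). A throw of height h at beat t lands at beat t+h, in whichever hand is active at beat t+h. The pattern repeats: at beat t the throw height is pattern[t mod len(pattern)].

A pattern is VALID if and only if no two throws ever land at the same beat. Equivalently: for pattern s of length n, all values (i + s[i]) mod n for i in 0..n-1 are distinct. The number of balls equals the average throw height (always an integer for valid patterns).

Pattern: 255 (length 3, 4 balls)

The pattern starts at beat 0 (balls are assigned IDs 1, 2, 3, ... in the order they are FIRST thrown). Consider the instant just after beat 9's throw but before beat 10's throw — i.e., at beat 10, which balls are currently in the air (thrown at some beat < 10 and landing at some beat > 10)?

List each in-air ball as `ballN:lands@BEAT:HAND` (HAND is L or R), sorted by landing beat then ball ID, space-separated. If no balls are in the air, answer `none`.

Answer: ball4:lands@11:R ball1:lands@12:L ball2:lands@13:R

Derivation:
Beat 0 (L): throw ball1 h=2 -> lands@2:L; in-air after throw: [b1@2:L]
Beat 1 (R): throw ball2 h=5 -> lands@6:L; in-air after throw: [b1@2:L b2@6:L]
Beat 2 (L): throw ball1 h=5 -> lands@7:R; in-air after throw: [b2@6:L b1@7:R]
Beat 3 (R): throw ball3 h=2 -> lands@5:R; in-air after throw: [b3@5:R b2@6:L b1@7:R]
Beat 4 (L): throw ball4 h=5 -> lands@9:R; in-air after throw: [b3@5:R b2@6:L b1@7:R b4@9:R]
Beat 5 (R): throw ball3 h=5 -> lands@10:L; in-air after throw: [b2@6:L b1@7:R b4@9:R b3@10:L]
Beat 6 (L): throw ball2 h=2 -> lands@8:L; in-air after throw: [b1@7:R b2@8:L b4@9:R b3@10:L]
Beat 7 (R): throw ball1 h=5 -> lands@12:L; in-air after throw: [b2@8:L b4@9:R b3@10:L b1@12:L]
Beat 8 (L): throw ball2 h=5 -> lands@13:R; in-air after throw: [b4@9:R b3@10:L b1@12:L b2@13:R]
Beat 9 (R): throw ball4 h=2 -> lands@11:R; in-air after throw: [b3@10:L b4@11:R b1@12:L b2@13:R]
Beat 10 (L): throw ball3 h=5 -> lands@15:R; in-air after throw: [b4@11:R b1@12:L b2@13:R b3@15:R]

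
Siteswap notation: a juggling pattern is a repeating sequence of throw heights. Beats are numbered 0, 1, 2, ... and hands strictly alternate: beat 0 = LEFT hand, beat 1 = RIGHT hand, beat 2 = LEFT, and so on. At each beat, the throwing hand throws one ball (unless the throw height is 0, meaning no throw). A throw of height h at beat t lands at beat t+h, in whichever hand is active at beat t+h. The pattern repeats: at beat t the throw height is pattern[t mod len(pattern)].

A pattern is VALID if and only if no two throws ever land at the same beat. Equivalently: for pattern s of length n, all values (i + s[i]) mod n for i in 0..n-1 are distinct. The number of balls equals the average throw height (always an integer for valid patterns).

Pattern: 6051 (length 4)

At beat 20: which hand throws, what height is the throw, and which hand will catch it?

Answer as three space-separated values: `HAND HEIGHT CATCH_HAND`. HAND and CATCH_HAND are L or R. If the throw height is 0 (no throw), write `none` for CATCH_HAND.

Beat 20: 20 mod 2 = 0, so hand = L
Throw height = pattern[20 mod 4] = pattern[0] = 6
Lands at beat 20+6=26, 26 mod 2 = 0, so catch hand = L

Answer: L 6 L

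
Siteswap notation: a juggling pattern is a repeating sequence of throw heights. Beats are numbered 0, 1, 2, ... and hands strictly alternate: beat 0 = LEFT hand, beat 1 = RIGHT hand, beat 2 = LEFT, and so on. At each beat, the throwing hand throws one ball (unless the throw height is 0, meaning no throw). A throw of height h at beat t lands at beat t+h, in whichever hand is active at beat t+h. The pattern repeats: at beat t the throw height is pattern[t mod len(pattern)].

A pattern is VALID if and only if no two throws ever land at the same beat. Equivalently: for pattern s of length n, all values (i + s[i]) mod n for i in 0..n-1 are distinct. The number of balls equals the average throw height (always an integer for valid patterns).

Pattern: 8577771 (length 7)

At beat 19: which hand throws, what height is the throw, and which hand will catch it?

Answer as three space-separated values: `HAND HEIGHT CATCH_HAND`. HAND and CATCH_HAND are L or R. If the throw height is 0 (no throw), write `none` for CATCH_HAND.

Beat 19: 19 mod 2 = 1, so hand = R
Throw height = pattern[19 mod 7] = pattern[5] = 7
Lands at beat 19+7=26, 26 mod 2 = 0, so catch hand = L

Answer: R 7 L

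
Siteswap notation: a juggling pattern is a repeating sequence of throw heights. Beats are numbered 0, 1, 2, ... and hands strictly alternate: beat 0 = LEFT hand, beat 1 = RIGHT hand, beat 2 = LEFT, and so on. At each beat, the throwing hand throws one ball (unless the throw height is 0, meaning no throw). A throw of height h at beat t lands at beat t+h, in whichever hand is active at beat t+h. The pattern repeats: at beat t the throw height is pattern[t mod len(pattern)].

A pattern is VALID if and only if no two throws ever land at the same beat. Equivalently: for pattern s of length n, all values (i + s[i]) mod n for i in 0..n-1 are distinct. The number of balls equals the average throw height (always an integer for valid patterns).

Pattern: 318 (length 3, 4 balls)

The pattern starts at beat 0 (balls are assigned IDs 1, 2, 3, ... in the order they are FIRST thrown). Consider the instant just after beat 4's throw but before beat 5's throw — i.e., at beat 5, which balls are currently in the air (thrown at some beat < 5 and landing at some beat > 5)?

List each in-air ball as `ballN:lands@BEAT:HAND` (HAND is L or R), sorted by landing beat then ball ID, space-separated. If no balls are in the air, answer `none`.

Answer: ball1:lands@6:L ball2:lands@10:L

Derivation:
Beat 0 (L): throw ball1 h=3 -> lands@3:R; in-air after throw: [b1@3:R]
Beat 1 (R): throw ball2 h=1 -> lands@2:L; in-air after throw: [b2@2:L b1@3:R]
Beat 2 (L): throw ball2 h=8 -> lands@10:L; in-air after throw: [b1@3:R b2@10:L]
Beat 3 (R): throw ball1 h=3 -> lands@6:L; in-air after throw: [b1@6:L b2@10:L]
Beat 4 (L): throw ball3 h=1 -> lands@5:R; in-air after throw: [b3@5:R b1@6:L b2@10:L]
Beat 5 (R): throw ball3 h=8 -> lands@13:R; in-air after throw: [b1@6:L b2@10:L b3@13:R]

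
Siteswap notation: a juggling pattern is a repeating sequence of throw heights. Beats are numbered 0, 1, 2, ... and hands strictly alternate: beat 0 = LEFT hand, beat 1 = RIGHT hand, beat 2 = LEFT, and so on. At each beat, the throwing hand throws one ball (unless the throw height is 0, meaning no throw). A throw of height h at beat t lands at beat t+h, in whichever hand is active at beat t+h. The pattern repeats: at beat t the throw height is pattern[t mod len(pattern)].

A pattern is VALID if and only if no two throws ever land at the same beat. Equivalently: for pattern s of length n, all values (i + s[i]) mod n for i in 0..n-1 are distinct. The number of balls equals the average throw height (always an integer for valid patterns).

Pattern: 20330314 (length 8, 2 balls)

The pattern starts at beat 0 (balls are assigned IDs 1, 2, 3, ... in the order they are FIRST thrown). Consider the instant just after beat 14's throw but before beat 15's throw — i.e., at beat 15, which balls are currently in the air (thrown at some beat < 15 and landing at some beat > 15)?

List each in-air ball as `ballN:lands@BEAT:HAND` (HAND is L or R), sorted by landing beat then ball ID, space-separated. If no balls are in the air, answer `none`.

Answer: ball1:lands@16:L

Derivation:
Beat 0 (L): throw ball1 h=2 -> lands@2:L; in-air after throw: [b1@2:L]
Beat 2 (L): throw ball1 h=3 -> lands@5:R; in-air after throw: [b1@5:R]
Beat 3 (R): throw ball2 h=3 -> lands@6:L; in-air after throw: [b1@5:R b2@6:L]
Beat 5 (R): throw ball1 h=3 -> lands@8:L; in-air after throw: [b2@6:L b1@8:L]
Beat 6 (L): throw ball2 h=1 -> lands@7:R; in-air after throw: [b2@7:R b1@8:L]
Beat 7 (R): throw ball2 h=4 -> lands@11:R; in-air after throw: [b1@8:L b2@11:R]
Beat 8 (L): throw ball1 h=2 -> lands@10:L; in-air after throw: [b1@10:L b2@11:R]
Beat 10 (L): throw ball1 h=3 -> lands@13:R; in-air after throw: [b2@11:R b1@13:R]
Beat 11 (R): throw ball2 h=3 -> lands@14:L; in-air after throw: [b1@13:R b2@14:L]
Beat 13 (R): throw ball1 h=3 -> lands@16:L; in-air after throw: [b2@14:L b1@16:L]
Beat 14 (L): throw ball2 h=1 -> lands@15:R; in-air after throw: [b2@15:R b1@16:L]
Beat 15 (R): throw ball2 h=4 -> lands@19:R; in-air after throw: [b1@16:L b2@19:R]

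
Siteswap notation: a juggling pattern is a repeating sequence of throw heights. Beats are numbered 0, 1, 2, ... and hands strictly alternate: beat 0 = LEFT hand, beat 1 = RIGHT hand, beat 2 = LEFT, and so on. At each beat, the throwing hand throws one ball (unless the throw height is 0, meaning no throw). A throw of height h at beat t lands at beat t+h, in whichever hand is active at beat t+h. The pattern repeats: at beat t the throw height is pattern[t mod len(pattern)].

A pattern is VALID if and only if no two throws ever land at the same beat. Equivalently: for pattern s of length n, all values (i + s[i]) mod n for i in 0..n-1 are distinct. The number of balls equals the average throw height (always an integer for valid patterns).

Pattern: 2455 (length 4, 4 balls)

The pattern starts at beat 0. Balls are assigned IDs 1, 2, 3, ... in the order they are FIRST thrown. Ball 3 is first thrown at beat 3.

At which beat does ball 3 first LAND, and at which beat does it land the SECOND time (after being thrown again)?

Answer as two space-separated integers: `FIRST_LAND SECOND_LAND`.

Answer: 8 10

Derivation:
Beat 0 (L): throw ball1 h=2 -> lands@2:L; in-air after throw: [b1@2:L]
Beat 1 (R): throw ball2 h=4 -> lands@5:R; in-air after throw: [b1@2:L b2@5:R]
Beat 2 (L): throw ball1 h=5 -> lands@7:R; in-air after throw: [b2@5:R b1@7:R]
Beat 3 (R): throw ball3 h=5 -> lands@8:L; in-air after throw: [b2@5:R b1@7:R b3@8:L]
Beat 4 (L): throw ball4 h=2 -> lands@6:L; in-air after throw: [b2@5:R b4@6:L b1@7:R b3@8:L]
Beat 5 (R): throw ball2 h=4 -> lands@9:R; in-air after throw: [b4@6:L b1@7:R b3@8:L b2@9:R]
Beat 6 (L): throw ball4 h=5 -> lands@11:R; in-air after throw: [b1@7:R b3@8:L b2@9:R b4@11:R]
Beat 7 (R): throw ball1 h=5 -> lands@12:L; in-air after throw: [b3@8:L b2@9:R b4@11:R b1@12:L]
Beat 8 (L): throw ball3 h=2 -> lands@10:L; in-air after throw: [b2@9:R b3@10:L b4@11:R b1@12:L]
Beat 9 (R): throw ball2 h=4 -> lands@13:R; in-air after throw: [b3@10:L b4@11:R b1@12:L b2@13:R]
Beat 10 (L): throw ball3 h=5 -> lands@15:R; in-air after throw: [b4@11:R b1@12:L b2@13:R b3@15:R]
Ball 3: thrown@3 h=5 -> first land @8; rethrown@8 h=2 -> second land @10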